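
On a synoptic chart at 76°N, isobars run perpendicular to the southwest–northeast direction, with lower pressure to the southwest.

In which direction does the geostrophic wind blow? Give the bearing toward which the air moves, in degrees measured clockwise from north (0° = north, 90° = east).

The pressure-gradient force points toward the southwest (bearing 225°).
Geostrophic balance: in the Northern Hemisphere the Coriolis force deflects motion to the right, so the geostrophic wind blows 90° to the right of the pressure-gradient force (low pressure on the left).
Rotating 225° by 90° clockwise gives 315° — the wind blows toward the northwest.

315°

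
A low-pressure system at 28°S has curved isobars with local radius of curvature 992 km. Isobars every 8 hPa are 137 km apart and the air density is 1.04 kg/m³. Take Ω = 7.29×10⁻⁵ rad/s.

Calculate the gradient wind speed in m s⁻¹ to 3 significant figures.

Coriolis parameter at 28°S:
f = 2Ω sin φ = 2 × 7.29×10⁻⁵ × sin 28° = 6.84×10⁻⁵ s⁻¹
Pressure gradient: |∂P/∂n| = 800 Pa / 137000 m = 5.84×10⁻³ Pa/m
Geostrophic speed: V_g = |∂P/∂n|/(fρ) = 5.84×10⁻³/(6.84×10⁻⁵ × 1.04) = 82.0 m/s
Around a low, centrifugal force acts outward with Coriolis, so pressure-gradient force balances both:
(1/ρ)|∂P/∂n| = fV + V²/R  →  V² + fR·V − fR·V_g = 0
With fR = 6.84×10⁻⁵ × 992×10³ m = 67.9 m/s:
V = [−fR + √((fR)² + 4 fR V_g)]/2 = [−67.9 + √(67.9² + 4×67.9×82)]/2 = 48 m/s
Subgeostrophic (V < V_g = 82 m/s), as expected around a low.

48.0 m s⁻¹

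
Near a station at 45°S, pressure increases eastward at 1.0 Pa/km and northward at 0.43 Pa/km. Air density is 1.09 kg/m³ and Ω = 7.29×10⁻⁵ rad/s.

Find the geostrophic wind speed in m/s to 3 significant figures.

9.69 m/s

Coriolis parameter at 45°S:
f = 2Ω sin φ = 2 × 7.29×10⁻⁵ × sin 45° = 1.03×10⁻⁴ s⁻¹
In the Southern Hemisphere f is negative: f = −1.03×10⁻⁴ s⁻¹.
Component geostrophic relations (x east, y north):
u_g = −(1/(fρ)) ∂P/∂y,  v_g = (1/(fρ)) ∂P/∂x
u_g = −(0.43×10⁻³)/(−1.03×10⁻⁴ × 1.09) = 3.83 m/s;  v_g = (1.0×10⁻³)/(−1.03×10⁻⁴ × 1.09) = −8.90 m/s
|V_g| = √(u_g² + v_g²) = 9.69 m/s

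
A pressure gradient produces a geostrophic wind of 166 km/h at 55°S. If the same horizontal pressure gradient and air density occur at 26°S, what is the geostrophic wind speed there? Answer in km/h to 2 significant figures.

With the same pressure gradient and density, V_g ∝ 1/f ∝ 1/sin φ.
V₂ = V₁ · sin φ₁ / sin φ₂ = 166 × sin 55° / sin 26°
V₂ = 166 × 0.8192/0.4384 = 310 km/h

310 km/h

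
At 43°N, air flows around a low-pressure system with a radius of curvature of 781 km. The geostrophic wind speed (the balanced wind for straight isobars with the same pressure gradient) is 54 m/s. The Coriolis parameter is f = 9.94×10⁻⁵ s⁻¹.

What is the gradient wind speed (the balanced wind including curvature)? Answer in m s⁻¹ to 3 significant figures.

36.7 m s⁻¹

Around a low, centrifugal force acts outward with Coriolis, so pressure-gradient force balances both:
(1/ρ)|∂P/∂n| = fV + V²/R  →  V² + fR·V − fR·V_g = 0
With fR = 9.94×10⁻⁵ × 781×10³ m = 77.6 m/s:
V = [−fR + √((fR)² + 4 fR V_g)]/2 = [−77.6 + √(77.6² + 4×77.6×54)]/2 = 36.7 m/s
Subgeostrophic (V < V_g = 54 m/s), as expected around a low.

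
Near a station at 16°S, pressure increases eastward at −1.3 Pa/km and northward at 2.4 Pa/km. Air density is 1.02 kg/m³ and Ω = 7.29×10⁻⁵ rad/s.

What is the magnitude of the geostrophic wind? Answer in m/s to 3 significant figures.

Coriolis parameter at 16°S:
f = 2Ω sin φ = 2 × 7.29×10⁻⁵ × sin 16° = 4.02×10⁻⁵ s⁻¹
In the Southern Hemisphere f is negative: f = −4.02×10⁻⁵ s⁻¹.
Component geostrophic relations (x east, y north):
u_g = −(1/(fρ)) ∂P/∂y,  v_g = (1/(fρ)) ∂P/∂x
u_g = −(2.4×10⁻³)/(−4.02×10⁻⁵ × 1.02) = 58.5 m/s;  v_g = (−1.3×10⁻³)/(−4.02×10⁻⁵ × 1.02) = 31.7 m/s
|V_g| = √(u_g² + v_g²) = 66.6 m/s

66.6 m/s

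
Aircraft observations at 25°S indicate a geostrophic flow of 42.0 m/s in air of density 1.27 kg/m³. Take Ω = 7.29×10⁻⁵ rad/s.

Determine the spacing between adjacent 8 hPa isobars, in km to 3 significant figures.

Coriolis parameter at 25°S:
f = 2Ω sin φ = 2 × 7.29×10⁻⁵ × sin 25° = 6.16×10⁻⁵ s⁻¹
Geostrophic balance rearranged: |∂P/∂n| = f ρ V_g
|∂P/∂n| = 6.16×10⁻⁵ × 1.27 × 42.0 = 3.29×10⁻³ Pa/m
Isobar spacing: Δn = ΔP/|∂P/∂n| = 800 Pa / 3.29×10⁻³ Pa/m = 243406 m ≈ 243 km

243 km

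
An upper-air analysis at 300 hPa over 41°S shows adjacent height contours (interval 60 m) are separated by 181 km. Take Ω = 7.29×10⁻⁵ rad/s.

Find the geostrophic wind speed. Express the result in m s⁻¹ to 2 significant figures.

Coriolis parameter at 41°S:
f = 2Ω sin φ = 2 × 7.29×10⁻⁵ × sin 41° = 9.57×10⁻⁵ s⁻¹
Height gradient: |∂Z/∂n| = 60 m / 181000 m = 3.31×10⁻⁴
On a pressure surface, geostrophic balance gives V_g = (g/f)|∂Z/∂n|:
V_g = 9.81 × 3.31×10⁻⁴ / 9.57×10⁻⁵ = 34.0 m/s

34 m s⁻¹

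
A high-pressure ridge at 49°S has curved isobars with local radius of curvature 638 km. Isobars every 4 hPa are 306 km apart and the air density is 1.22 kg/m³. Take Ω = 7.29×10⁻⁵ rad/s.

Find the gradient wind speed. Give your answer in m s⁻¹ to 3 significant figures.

11.7 m s⁻¹

Coriolis parameter at 49°S:
f = 2Ω sin φ = 2 × 7.29×10⁻⁵ × sin 49° = 1.10×10⁻⁴ s⁻¹
Pressure gradient: |∂P/∂n| = 400 Pa / 306000 m = 1.31×10⁻³ Pa/m
Geostrophic speed: V_g = |∂P/∂n|/(fρ) = 1.31×10⁻³/(1.10×10⁻⁴ × 1.22) = 9.74 m/s
Around a high, pressure-gradient force acts outward with centrifugal, so Coriolis balances both:
fV = (1/ρ)|∂P/∂n| + V²/R  →  V² − fR·V + fR·V_g = 0
With fR = 1.10×10⁻⁴ × 638×10³ m = 70.2 m/s:
V = [fR − √((fR)² − 4 fR V_g)]/2 = [70.2 − √(70.2² − 4×70.2×9.74)]/2 = 11.7 m/s
Supergeostrophic (V > V_g = 9.74 m/s), as expected around a high.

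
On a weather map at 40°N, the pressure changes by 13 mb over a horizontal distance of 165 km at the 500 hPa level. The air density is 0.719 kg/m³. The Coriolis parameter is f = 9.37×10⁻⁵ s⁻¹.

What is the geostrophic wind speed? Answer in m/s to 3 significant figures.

Pressure gradient: |∂P/∂n| = 1300 Pa / 165000 m = 7.88×10⁻³ Pa/m
Geostrophic balance (pressure-gradient force = Coriolis force):
V_g = (1/(fρ)) |∂P/∂n| = 7.88×10⁻³ / (9.37×10⁻⁵ × 0.719) = 117 m/s

117 m/s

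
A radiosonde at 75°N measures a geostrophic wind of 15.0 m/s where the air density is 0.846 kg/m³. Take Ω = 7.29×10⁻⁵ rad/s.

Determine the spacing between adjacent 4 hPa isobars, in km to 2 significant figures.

Coriolis parameter at 75°N:
f = 2Ω sin φ = 2 × 7.29×10⁻⁵ × sin 75° = 1.41×10⁻⁴ s⁻¹
Geostrophic balance rearranged: |∂P/∂n| = f ρ V_g
|∂P/∂n| = 1.41×10⁻⁴ × 0.846 × 15.0 = 1.79×10⁻³ Pa/m
Isobar spacing: Δn = ΔP/|∂P/∂n| = 400 Pa / 1.79×10⁻³ Pa/m = 223819 m ≈ 220 km

220 km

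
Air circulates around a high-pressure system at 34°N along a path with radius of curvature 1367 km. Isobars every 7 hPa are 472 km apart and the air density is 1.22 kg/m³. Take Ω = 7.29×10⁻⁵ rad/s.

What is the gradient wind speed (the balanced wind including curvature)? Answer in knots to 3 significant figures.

Coriolis parameter at 34°N:
f = 2Ω sin φ = 2 × 7.29×10⁻⁵ × sin 34° = 8.15×10⁻⁵ s⁻¹
Pressure gradient: |∂P/∂n| = 700 Pa / 472000 m = 1.48×10⁻³ Pa/m
Geostrophic speed: V_g = |∂P/∂n|/(fρ) = 1.48×10⁻³/(8.15×10⁻⁵ × 1.22) = 14.9 m/s
Around a high, pressure-gradient force acts outward with centrifugal, so Coriolis balances both:
fV = (1/ρ)|∂P/∂n| + V²/R  →  V² − fR·V + fR·V_g = 0
With fR = 8.15×10⁻⁵ × 1367×10³ m = 111 m/s:
V = [fR − √((fR)² − 4 fR V_g)]/2 = [111 − √(111² − 4×111×14.9)]/2 = 17.7 m/s
Supergeostrophic (V > V_g = 14.9 m/s), as expected around a high.
Converting: 17.7 m/s × 1.944 = 34.5 knots

34.5 knots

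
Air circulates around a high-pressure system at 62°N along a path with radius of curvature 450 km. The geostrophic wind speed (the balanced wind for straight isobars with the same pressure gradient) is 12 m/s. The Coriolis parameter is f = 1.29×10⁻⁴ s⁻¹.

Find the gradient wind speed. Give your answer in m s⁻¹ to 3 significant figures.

16.9 m s⁻¹

Around a high, pressure-gradient force acts outward with centrifugal, so Coriolis balances both:
fV = (1/ρ)|∂P/∂n| + V²/R  →  V² − fR·V + fR·V_g = 0
With fR = 1.29×10⁻⁴ × 450×10³ m = 58.0 m/s:
V = [fR − √((fR)² − 4 fR V_g)]/2 = [58.0 − √(58.0² − 4×58.0×12)]/2 = 16.9 m/s
Supergeostrophic (V > V_g = 12 m/s), as expected around a high.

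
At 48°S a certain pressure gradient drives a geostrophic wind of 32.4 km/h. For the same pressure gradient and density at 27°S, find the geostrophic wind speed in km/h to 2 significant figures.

With the same pressure gradient and density, V_g ∝ 1/f ∝ 1/sin φ.
V₂ = V₁ · sin φ₁ / sin φ₂ = 32.4 × sin 48° / sin 27°
V₂ = 32.4 × 0.7431/0.4540 = 53 km/h

53 km/h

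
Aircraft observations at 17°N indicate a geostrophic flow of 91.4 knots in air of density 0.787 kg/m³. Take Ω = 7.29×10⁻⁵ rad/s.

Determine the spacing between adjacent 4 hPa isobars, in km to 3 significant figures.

Coriolis parameter at 17°N:
f = 2Ω sin φ = 2 × 7.29×10⁻⁵ × sin 17° = 4.26×10⁻⁵ s⁻¹
Wind speed in SI: 91.4 knots = 47.0 m/s
Geostrophic balance rearranged: |∂P/∂n| = f ρ V_g
|∂P/∂n| = 4.26×10⁻⁵ × 0.787 × 47.0 = 1.58×10⁻³ Pa/m
Isobar spacing: Δn = ΔP/|∂P/∂n| = 400 Pa / 1.58×10⁻³ Pa/m = 253576 m ≈ 254 km

254 km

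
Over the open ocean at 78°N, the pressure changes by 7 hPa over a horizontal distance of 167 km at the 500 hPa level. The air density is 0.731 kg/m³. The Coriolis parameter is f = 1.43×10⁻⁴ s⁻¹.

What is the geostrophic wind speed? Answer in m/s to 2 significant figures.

Pressure gradient: |∂P/∂n| = 700 Pa / 167000 m = 4.19×10⁻³ Pa/m
Geostrophic balance (pressure-gradient force = Coriolis force):
V_g = (1/(fρ)) |∂P/∂n| = 4.19×10⁻³ / (1.43×10⁻⁴ × 0.731) = 40.1 m/s

40 m/s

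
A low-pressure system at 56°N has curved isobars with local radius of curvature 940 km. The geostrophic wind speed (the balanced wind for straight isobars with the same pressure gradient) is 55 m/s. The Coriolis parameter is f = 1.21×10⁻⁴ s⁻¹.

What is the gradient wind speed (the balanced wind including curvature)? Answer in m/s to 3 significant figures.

40.5 m/s

Around a low, centrifugal force acts outward with Coriolis, so pressure-gradient force balances both:
(1/ρ)|∂P/∂n| = fV + V²/R  →  V² + fR·V − fR·V_g = 0
With fR = 1.21×10⁻⁴ × 940×10³ m = 114 m/s:
V = [−fR + √((fR)² + 4 fR V_g)]/2 = [−114 + √(114² + 4×114×55)]/2 = 40.5 m/s
Subgeostrophic (V < V_g = 55 m/s), as expected around a low.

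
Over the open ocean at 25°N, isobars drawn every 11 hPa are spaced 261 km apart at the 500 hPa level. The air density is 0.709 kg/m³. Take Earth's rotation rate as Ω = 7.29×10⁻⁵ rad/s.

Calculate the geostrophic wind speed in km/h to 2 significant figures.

Coriolis parameter at 25°N:
f = 2Ω sin φ = 2 × 7.29×10⁻⁵ × sin 25° = 6.16×10⁻⁵ s⁻¹
Pressure gradient: |∂P/∂n| = 1100 Pa / 261000 m = 4.21×10⁻³ Pa/m
Geostrophic balance (pressure-gradient force = Coriolis force):
V_g = (1/(fρ)) |∂P/∂n| = 4.21×10⁻³ / (6.16×10⁻⁵ × 0.709) = 96.5 m/s
Converting: 96.5 m/s × 3.6 = 350 km/h

350 km/h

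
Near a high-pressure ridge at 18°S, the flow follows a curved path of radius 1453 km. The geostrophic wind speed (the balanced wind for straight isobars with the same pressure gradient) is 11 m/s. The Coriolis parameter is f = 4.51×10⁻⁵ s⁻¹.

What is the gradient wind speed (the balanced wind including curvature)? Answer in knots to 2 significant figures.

27 knots

Around a high, pressure-gradient force acts outward with centrifugal, so Coriolis balances both:
fV = (1/ρ)|∂P/∂n| + V²/R  →  V² − fR·V + fR·V_g = 0
With fR = 4.51×10⁻⁵ × 1453×10³ m = 65.5 m/s:
V = [fR − √((fR)² − 4 fR V_g)]/2 = [65.5 − √(65.5² − 4×65.5×11)]/2 = 14 m/s
Supergeostrophic (V > V_g = 11 m/s), as expected around a high.
Converting: 14 m/s × 1.944 = 27 knots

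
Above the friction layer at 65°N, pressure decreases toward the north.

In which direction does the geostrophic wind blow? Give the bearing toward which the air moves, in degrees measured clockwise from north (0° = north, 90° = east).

The pressure-gradient force points toward the north (bearing 000°).
Geostrophic balance: in the Northern Hemisphere the Coriolis force deflects motion to the right, so the geostrophic wind blows 90° to the right of the pressure-gradient force (low pressure on the left).
Rotating 000° by 90° clockwise gives 090° — the wind blows toward the east.

090°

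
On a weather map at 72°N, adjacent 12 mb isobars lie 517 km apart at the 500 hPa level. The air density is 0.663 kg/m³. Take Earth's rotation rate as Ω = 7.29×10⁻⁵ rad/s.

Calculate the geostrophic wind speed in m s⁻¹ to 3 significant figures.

Coriolis parameter at 72°N:
f = 2Ω sin φ = 2 × 7.29×10⁻⁵ × sin 72° = 1.39×10⁻⁴ s⁻¹
Pressure gradient: |∂P/∂n| = 1200 Pa / 517000 m = 2.32×10⁻³ Pa/m
Geostrophic balance (pressure-gradient force = Coriolis force):
V_g = (1/(fρ)) |∂P/∂n| = 2.32×10⁻³ / (1.39×10⁻⁴ × 0.663) = 25.2 m/s

25.2 m s⁻¹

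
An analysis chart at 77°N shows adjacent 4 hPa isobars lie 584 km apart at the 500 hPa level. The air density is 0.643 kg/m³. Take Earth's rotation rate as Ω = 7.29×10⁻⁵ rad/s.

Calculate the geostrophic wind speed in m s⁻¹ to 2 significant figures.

Coriolis parameter at 77°N:
f = 2Ω sin φ = 2 × 7.29×10⁻⁵ × sin 77° = 1.42×10⁻⁴ s⁻¹
Pressure gradient: |∂P/∂n| = 400 Pa / 584000 m = 6.85×10⁻⁴ Pa/m
Geostrophic balance (pressure-gradient force = Coriolis force):
V_g = (1/(fρ)) |∂P/∂n| = 6.85×10⁻⁴ / (1.42×10⁻⁴ × 0.643) = 7.50 m/s

7.5 m s⁻¹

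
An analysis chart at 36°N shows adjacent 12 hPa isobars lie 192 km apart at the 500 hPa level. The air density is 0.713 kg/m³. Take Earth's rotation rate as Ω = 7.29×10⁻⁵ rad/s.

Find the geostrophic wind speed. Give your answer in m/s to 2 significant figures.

100 m/s

Coriolis parameter at 36°N:
f = 2Ω sin φ = 2 × 7.29×10⁻⁵ × sin 36° = 8.57×10⁻⁵ s⁻¹
Pressure gradient: |∂P/∂n| = 1200 Pa / 192000 m = 6.25×10⁻³ Pa/m
Geostrophic balance (pressure-gradient force = Coriolis force):
V_g = (1/(fρ)) |∂P/∂n| = 6.25×10⁻³ / (8.57×10⁻⁵ × 0.713) = 102 m/s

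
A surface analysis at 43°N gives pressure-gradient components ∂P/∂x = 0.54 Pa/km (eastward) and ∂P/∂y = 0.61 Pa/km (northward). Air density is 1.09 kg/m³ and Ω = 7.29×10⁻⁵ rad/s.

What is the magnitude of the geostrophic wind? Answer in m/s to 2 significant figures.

Coriolis parameter at 43°N:
f = 2Ω sin φ = 2 × 7.29×10⁻⁵ × sin 43° = 9.94×10⁻⁵ s⁻¹
Component geostrophic relations (x east, y north):
u_g = −(1/(fρ)) ∂P/∂y,  v_g = (1/(fρ)) ∂P/∂x
u_g = −(0.61×10⁻³)/(9.94×10⁻⁵ × 1.09) = −5.63 m/s;  v_g = (0.54×10⁻³)/(9.94×10⁻⁵ × 1.09) = 4.98 m/s
|V_g| = √(u_g² + v_g²) = 7.52 m/s

7.5 m/s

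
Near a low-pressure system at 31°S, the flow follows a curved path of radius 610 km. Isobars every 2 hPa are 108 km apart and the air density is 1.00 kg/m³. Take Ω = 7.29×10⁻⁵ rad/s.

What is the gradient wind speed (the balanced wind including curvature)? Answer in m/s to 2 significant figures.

Coriolis parameter at 31°S:
f = 2Ω sin φ = 2 × 7.29×10⁻⁵ × sin 31° = 7.51×10⁻⁵ s⁻¹
Pressure gradient: |∂P/∂n| = 200 Pa / 108000 m = 1.85×10⁻³ Pa/m
Geostrophic speed: V_g = |∂P/∂n|/(fρ) = 1.85×10⁻³/(7.51×10⁻⁵ × 1.00) = 24.7 m/s
Around a low, centrifugal force acts outward with Coriolis, so pressure-gradient force balances both:
(1/ρ)|∂P/∂n| = fV + V²/R  →  V² + fR·V − fR·V_g = 0
With fR = 7.51×10⁻⁵ × 610×10³ m = 45.8 m/s:
V = [−fR + √((fR)² + 4 fR V_g)]/2 = [−45.8 + √(45.8² + 4×45.8×24.7)]/2 = 17.8 m/s
Subgeostrophic (V < V_g = 24.7 m/s), as expected around a low.

18 m/s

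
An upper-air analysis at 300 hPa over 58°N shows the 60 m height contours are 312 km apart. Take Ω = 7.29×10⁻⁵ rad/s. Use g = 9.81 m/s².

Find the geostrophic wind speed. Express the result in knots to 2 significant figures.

Coriolis parameter at 58°N:
f = 2Ω sin φ = 2 × 7.29×10⁻⁵ × sin 58° = 1.24×10⁻⁴ s⁻¹
Height gradient: |∂Z/∂n| = 60 m / 312000 m = 1.92×10⁻⁴
On a pressure surface, geostrophic balance gives V_g = (g/f)|∂Z/∂n|:
V_g = 9.81 × 1.92×10⁻⁴ / 1.24×10⁻⁴ = 15.3 m/s
Converting: 15.3 m/s × 1.944 = 30 knots

30 knots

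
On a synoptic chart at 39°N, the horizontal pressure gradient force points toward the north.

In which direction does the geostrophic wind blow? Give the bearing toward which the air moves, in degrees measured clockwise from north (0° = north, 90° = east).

090°

The pressure-gradient force points toward the north (bearing 000°).
Geostrophic balance: in the Northern Hemisphere the Coriolis force deflects motion to the right, so the geostrophic wind blows 90° to the right of the pressure-gradient force (low pressure on the left).
Rotating 000° by 90° clockwise gives 090° — the wind blows toward the east.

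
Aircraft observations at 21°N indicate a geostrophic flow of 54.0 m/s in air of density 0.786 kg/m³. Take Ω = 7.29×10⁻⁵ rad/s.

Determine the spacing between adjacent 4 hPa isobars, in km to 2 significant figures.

180 km

Coriolis parameter at 21°N:
f = 2Ω sin φ = 2 × 7.29×10⁻⁵ × sin 21° = 5.23×10⁻⁵ s⁻¹
Geostrophic balance rearranged: |∂P/∂n| = f ρ V_g
|∂P/∂n| = 5.23×10⁻⁵ × 0.786 × 54.0 = 2.22×10⁻³ Pa/m
Isobar spacing: Δn = ΔP/|∂P/∂n| = 400 Pa / 2.22×10⁻³ Pa/m = 180367 m ≈ 180 km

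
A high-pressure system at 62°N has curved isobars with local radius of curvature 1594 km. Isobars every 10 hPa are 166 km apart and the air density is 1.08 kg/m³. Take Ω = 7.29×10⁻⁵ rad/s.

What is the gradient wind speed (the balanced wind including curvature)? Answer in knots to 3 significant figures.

Coriolis parameter at 62°N:
f = 2Ω sin φ = 2 × 7.29×10⁻⁵ × sin 62° = 1.29×10⁻⁴ s⁻¹
Pressure gradient: |∂P/∂n| = 1000 Pa / 166000 m = 6.02×10⁻³ Pa/m
Geostrophic speed: V_g = |∂P/∂n|/(fρ) = 6.02×10⁻³/(1.29×10⁻⁴ × 1.08) = 43.3 m/s
Around a high, pressure-gradient force acts outward with centrifugal, so Coriolis balances both:
fV = (1/ρ)|∂P/∂n| + V²/R  →  V² − fR·V + fR·V_g = 0
With fR = 1.29×10⁻⁴ × 1594×10³ m = 205 m/s:
V = [fR − √((fR)² − 4 fR V_g)]/2 = [205 − √(205² − 4×205×43.3)]/2 = 62.2 m/s
Supergeostrophic (V > V_g = 43.3 m/s), as expected around a high.
Converting: 62.2 m/s × 1.944 = 121 knots

121 knots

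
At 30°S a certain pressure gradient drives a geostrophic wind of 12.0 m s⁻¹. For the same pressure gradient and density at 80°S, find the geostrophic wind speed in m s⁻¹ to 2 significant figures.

6.1 m s⁻¹

With the same pressure gradient and density, V_g ∝ 1/f ∝ 1/sin φ.
V₂ = V₁ · sin φ₁ / sin φ₂ = 12.0 × sin 30° / sin 80°
V₂ = 12.0 × 0.5000/0.9848 = 6.1 m s⁻¹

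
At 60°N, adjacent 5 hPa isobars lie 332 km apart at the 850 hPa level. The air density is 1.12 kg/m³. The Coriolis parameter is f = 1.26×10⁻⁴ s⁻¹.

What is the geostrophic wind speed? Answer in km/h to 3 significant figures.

38.4 km/h

Pressure gradient: |∂P/∂n| = 500 Pa / 332000 m = 1.51×10⁻³ Pa/m
Geostrophic balance (pressure-gradient force = Coriolis force):
V_g = (1/(fρ)) |∂P/∂n| = 1.51×10⁻³ / (1.26×10⁻⁴ × 1.12) = 10.7 m/s
Converting: 10.7 m/s × 3.6 = 38.4 km/h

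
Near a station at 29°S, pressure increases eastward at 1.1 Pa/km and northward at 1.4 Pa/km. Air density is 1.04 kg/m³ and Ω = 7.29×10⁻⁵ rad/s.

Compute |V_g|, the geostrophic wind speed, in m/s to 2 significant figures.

Coriolis parameter at 29°S:
f = 2Ω sin φ = 2 × 7.29×10⁻⁵ × sin 29° = 7.07×10⁻⁵ s⁻¹
In the Southern Hemisphere f is negative: f = −7.07×10⁻⁵ s⁻¹.
Component geostrophic relations (x east, y north):
u_g = −(1/(fρ)) ∂P/∂y,  v_g = (1/(fρ)) ∂P/∂x
u_g = −(1.4×10⁻³)/(−7.07×10⁻⁵ × 1.04) = 19.0 m/s;  v_g = (1.1×10⁻³)/(−7.07×10⁻⁵ × 1.04) = −15.0 m/s
|V_g| = √(u_g² + v_g²) = 24.2 m/s

24 m/s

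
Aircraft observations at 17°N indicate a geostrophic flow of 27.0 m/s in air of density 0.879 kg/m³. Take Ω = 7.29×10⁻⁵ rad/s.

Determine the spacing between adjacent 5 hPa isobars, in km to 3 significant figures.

494 km

Coriolis parameter at 17°N:
f = 2Ω sin φ = 2 × 7.29×10⁻⁵ × sin 17° = 4.26×10⁻⁵ s⁻¹
Geostrophic balance rearranged: |∂P/∂n| = f ρ V_g
|∂P/∂n| = 4.26×10⁻⁵ × 0.879 × 27.0 = 1.01×10⁻³ Pa/m
Isobar spacing: Δn = ΔP/|∂P/∂n| = 500 Pa / 1.01×10⁻³ Pa/m = 494225 m ≈ 494 km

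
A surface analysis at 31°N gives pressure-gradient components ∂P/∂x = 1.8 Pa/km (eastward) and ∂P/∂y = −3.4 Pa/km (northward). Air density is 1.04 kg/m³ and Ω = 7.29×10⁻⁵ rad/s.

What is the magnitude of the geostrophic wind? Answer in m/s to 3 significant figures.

49.3 m/s

Coriolis parameter at 31°N:
f = 2Ω sin φ = 2 × 7.29×10⁻⁵ × sin 31° = 7.51×10⁻⁵ s⁻¹
Component geostrophic relations (x east, y north):
u_g = −(1/(fρ)) ∂P/∂y,  v_g = (1/(fρ)) ∂P/∂x
u_g = −(−3.4×10⁻³)/(7.51×10⁻⁵ × 1.04) = 43.5 m/s;  v_g = (1.8×10⁻³)/(7.51×10⁻⁵ × 1.04) = 23.0 m/s
|V_g| = √(u_g² + v_g²) = 49.3 m/s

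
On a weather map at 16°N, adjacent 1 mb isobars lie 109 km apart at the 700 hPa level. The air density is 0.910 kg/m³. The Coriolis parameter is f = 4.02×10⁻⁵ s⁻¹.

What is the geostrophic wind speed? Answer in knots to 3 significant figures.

48.7 knots

Pressure gradient: |∂P/∂n| = 100 Pa / 109000 m = 9.17×10⁻⁴ Pa/m
Geostrophic balance (pressure-gradient force = Coriolis force):
V_g = (1/(fρ)) |∂P/∂n| = 9.17×10⁻⁴ / (4.02×10⁻⁵ × 0.910) = 25.1 m/s
Converting: 25.1 m/s × 1.944 = 48.7 knots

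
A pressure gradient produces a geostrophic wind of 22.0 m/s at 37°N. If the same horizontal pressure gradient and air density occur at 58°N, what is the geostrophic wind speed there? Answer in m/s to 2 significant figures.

With the same pressure gradient and density, V_g ∝ 1/f ∝ 1/sin φ.
V₂ = V₁ · sin φ₁ / sin φ₂ = 22.0 × sin 37° / sin 58°
V₂ = 22.0 × 0.6018/0.8480 = 16 m/s

16 m/s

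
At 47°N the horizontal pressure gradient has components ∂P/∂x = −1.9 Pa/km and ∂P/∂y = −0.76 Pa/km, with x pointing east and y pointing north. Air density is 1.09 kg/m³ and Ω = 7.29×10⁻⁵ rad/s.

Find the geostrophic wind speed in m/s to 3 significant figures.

Coriolis parameter at 47°N:
f = 2Ω sin φ = 2 × 7.29×10⁻⁵ × sin 47° = 1.07×10⁻⁴ s⁻¹
Component geostrophic relations (x east, y north):
u_g = −(1/(fρ)) ∂P/∂y,  v_g = (1/(fρ)) ∂P/∂x
u_g = −(−0.76×10⁻³)/(1.07×10⁻⁴ × 1.09) = 6.54 m/s;  v_g = (−1.9×10⁻³)/(1.07×10⁻⁴ × 1.09) = −16.3 m/s
|V_g| = √(u_g² + v_g²) = 17.6 m/s

17.6 m/s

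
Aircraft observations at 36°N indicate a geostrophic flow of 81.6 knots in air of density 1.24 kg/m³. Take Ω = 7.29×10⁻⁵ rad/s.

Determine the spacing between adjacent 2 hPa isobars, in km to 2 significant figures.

Coriolis parameter at 36°N:
f = 2Ω sin φ = 2 × 7.29×10⁻⁵ × sin 36° = 8.57×10⁻⁵ s⁻¹
Wind speed in SI: 81.6 knots = 42.0 m/s
Geostrophic balance rearranged: |∂P/∂n| = f ρ V_g
|∂P/∂n| = 8.57×10⁻⁵ × 1.24 × 42.0 = 4.46×10⁻³ Pa/m
Isobar spacing: Δn = ΔP/|∂P/∂n| = 200 Pa / 4.46×10⁻³ Pa/m = 44834 m ≈ 45 km

45 km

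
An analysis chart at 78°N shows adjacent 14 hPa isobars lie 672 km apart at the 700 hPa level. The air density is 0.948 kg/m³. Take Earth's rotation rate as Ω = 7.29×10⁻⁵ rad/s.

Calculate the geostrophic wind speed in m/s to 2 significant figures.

Coriolis parameter at 78°N:
f = 2Ω sin φ = 2 × 7.29×10⁻⁵ × sin 78° = 1.43×10⁻⁴ s⁻¹
Pressure gradient: |∂P/∂n| = 1400 Pa / 672000 m = 2.08×10⁻³ Pa/m
Geostrophic balance (pressure-gradient force = Coriolis force):
V_g = (1/(fρ)) |∂P/∂n| = 2.08×10⁻³ / (1.43×10⁻⁴ × 0.948) = 15.4 m/s

15 m/s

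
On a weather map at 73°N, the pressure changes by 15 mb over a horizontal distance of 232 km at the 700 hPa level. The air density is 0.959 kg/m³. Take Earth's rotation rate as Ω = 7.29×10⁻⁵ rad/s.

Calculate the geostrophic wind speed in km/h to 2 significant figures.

Coriolis parameter at 73°N:
f = 2Ω sin φ = 2 × 7.29×10⁻⁵ × sin 73° = 1.39×10⁻⁴ s⁻¹
Pressure gradient: |∂P/∂n| = 1500 Pa / 232000 m = 6.47×10⁻³ Pa/m
Geostrophic balance (pressure-gradient force = Coriolis force):
V_g = (1/(fρ)) |∂P/∂n| = 6.47×10⁻³ / (1.39×10⁻⁴ × 0.959) = 48.4 m/s
Converting: 48.4 m/s × 3.6 = 170 km/h

170 km/h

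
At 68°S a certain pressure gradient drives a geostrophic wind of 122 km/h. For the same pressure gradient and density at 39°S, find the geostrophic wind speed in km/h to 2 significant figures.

With the same pressure gradient and density, V_g ∝ 1/f ∝ 1/sin φ.
V₂ = V₁ · sin φ₁ / sin φ₂ = 122 × sin 68° / sin 39°
V₂ = 122 × 0.9272/0.6293 = 180 km/h

180 km/h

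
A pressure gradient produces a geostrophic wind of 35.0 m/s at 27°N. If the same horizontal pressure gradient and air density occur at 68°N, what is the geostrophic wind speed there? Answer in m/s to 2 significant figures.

17 m/s

With the same pressure gradient and density, V_g ∝ 1/f ∝ 1/sin φ.
V₂ = V₁ · sin φ₁ / sin φ₂ = 35.0 × sin 27° / sin 68°
V₂ = 35.0 × 0.4540/0.9272 = 17 m/s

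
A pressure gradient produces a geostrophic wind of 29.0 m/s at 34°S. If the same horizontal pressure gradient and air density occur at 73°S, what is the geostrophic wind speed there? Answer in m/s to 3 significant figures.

17.0 m/s

With the same pressure gradient and density, V_g ∝ 1/f ∝ 1/sin φ.
V₂ = V₁ · sin φ₁ / sin φ₂ = 29.0 × sin 34° / sin 73°
V₂ = 29.0 × 0.5592/0.9563 = 17.0 m/s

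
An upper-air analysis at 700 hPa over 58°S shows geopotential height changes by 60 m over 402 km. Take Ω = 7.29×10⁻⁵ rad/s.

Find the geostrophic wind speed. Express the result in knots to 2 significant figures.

23 knots

Coriolis parameter at 58°S:
f = 2Ω sin φ = 2 × 7.29×10⁻⁵ × sin 58° = 1.24×10⁻⁴ s⁻¹
Height gradient: |∂Z/∂n| = 60 m / 402000 m = 1.49×10⁻⁴
On a pressure surface, geostrophic balance gives V_g = (g/f)|∂Z/∂n|:
V_g = 9.81 × 1.49×10⁻⁴ / 1.24×10⁻⁴ = 11.8 m/s
Converting: 11.8 m/s × 1.944 = 23 knots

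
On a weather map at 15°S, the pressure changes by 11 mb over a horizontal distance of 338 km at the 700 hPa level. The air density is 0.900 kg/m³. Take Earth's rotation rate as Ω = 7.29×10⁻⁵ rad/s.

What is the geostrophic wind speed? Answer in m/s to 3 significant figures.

Coriolis parameter at 15°S:
f = 2Ω sin φ = 2 × 7.29×10⁻⁵ × sin 15° = 3.77×10⁻⁵ s⁻¹
Pressure gradient: |∂P/∂n| = 1100 Pa / 338000 m = 3.25×10⁻³ Pa/m
Geostrophic balance (pressure-gradient force = Coriolis force):
V_g = (1/(fρ)) |∂P/∂n| = 3.25×10⁻³ / (3.77×10⁻⁵ × 0.900) = 95.8 m/s

95.8 m/s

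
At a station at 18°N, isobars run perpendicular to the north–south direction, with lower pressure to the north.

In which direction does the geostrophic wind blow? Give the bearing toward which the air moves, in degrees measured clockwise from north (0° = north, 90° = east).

090°

The pressure-gradient force points toward the north (bearing 000°).
Geostrophic balance: in the Northern Hemisphere the Coriolis force deflects motion to the right, so the geostrophic wind blows 90° to the right of the pressure-gradient force (low pressure on the left).
Rotating 000° by 90° clockwise gives 090° — the wind blows toward the east.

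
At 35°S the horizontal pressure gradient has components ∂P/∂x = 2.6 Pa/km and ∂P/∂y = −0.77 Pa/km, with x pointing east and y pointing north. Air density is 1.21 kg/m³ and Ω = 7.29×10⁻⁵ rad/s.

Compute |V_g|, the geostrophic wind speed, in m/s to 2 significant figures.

27 m/s

Coriolis parameter at 35°S:
f = 2Ω sin φ = 2 × 7.29×10⁻⁵ × sin 35° = 8.36×10⁻⁵ s⁻¹
In the Southern Hemisphere f is negative: f = −8.36×10⁻⁵ s⁻¹.
Component geostrophic relations (x east, y north):
u_g = −(1/(fρ)) ∂P/∂y,  v_g = (1/(fρ)) ∂P/∂x
u_g = −(−0.77×10⁻³)/(−8.36×10⁻⁵ × 1.21) = −7.61 m/s;  v_g = (2.6×10⁻³)/(−8.36×10⁻⁵ × 1.21) = −25.7 m/s
|V_g| = √(u_g² + v_g²) = 26.8 m/s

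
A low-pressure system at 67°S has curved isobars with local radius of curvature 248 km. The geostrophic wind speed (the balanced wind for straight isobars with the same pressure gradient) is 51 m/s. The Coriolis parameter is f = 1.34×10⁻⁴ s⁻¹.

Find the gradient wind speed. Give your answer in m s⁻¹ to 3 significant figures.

Around a low, centrifugal force acts outward with Coriolis, so pressure-gradient force balances both:
(1/ρ)|∂P/∂n| = fV + V²/R  →  V² + fR·V − fR·V_g = 0
With fR = 1.34×10⁻⁴ × 248×10³ m = 33.2 m/s:
V = [−fR + √((fR)² + 4 fR V_g)]/2 = [−33.2 + √(33.2² + 4×33.2×51)]/2 = 27.8 m/s
Subgeostrophic (V < V_g = 51 m/s), as expected around a low.

27.8 m s⁻¹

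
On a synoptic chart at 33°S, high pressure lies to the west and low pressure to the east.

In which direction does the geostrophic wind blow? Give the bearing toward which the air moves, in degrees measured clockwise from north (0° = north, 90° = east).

The pressure-gradient force points toward the east (bearing 090°).
Geostrophic balance: in the Southern Hemisphere the Coriolis force deflects motion to the left, so the geostrophic wind blows 90° to the left of the pressure-gradient force (low pressure on the right).
Rotating 090° by 90° counterclockwise gives 000° — the wind blows toward the north.

000°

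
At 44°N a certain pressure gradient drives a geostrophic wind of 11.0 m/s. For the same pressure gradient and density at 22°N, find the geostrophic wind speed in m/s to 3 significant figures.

20.4 m/s

With the same pressure gradient and density, V_g ∝ 1/f ∝ 1/sin φ.
V₂ = V₁ · sin φ₁ / sin φ₂ = 11.0 × sin 44° / sin 22°
V₂ = 11.0 × 0.6947/0.3746 = 20.4 m/s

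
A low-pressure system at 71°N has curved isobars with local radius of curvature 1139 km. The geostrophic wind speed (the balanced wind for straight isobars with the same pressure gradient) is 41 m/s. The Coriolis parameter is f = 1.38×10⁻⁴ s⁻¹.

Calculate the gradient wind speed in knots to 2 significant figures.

Around a low, centrifugal force acts outward with Coriolis, so pressure-gradient force balances both:
(1/ρ)|∂P/∂n| = fV + V²/R  →  V² + fR·V − fR·V_g = 0
With fR = 1.38×10⁻⁴ × 1139×10³ m = 157 m/s:
V = [−fR + √((fR)² + 4 fR V_g)]/2 = [−157 + √(157² + 4×157×41)]/2 = 33.8 m/s
Subgeostrophic (V < V_g = 41 m/s), as expected around a low.
Converting: 33.8 m/s × 1.944 = 66 knots

66 knots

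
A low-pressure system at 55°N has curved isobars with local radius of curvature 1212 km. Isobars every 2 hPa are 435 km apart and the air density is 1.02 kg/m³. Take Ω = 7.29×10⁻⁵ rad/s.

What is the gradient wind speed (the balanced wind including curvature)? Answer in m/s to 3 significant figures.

Coriolis parameter at 55°N:
f = 2Ω sin φ = 2 × 7.29×10⁻⁵ × sin 55° = 1.19×10⁻⁴ s⁻¹
Pressure gradient: |∂P/∂n| = 200 Pa / 435000 m = 4.60×10⁻⁴ Pa/m
Geostrophic speed: V_g = |∂P/∂n|/(fρ) = 4.60×10⁻⁴/(1.19×10⁻⁴ × 1.02) = 3.77 m/s
Around a low, centrifugal force acts outward with Coriolis, so pressure-gradient force balances both:
(1/ρ)|∂P/∂n| = fV + V²/R  →  V² + fR·V − fR·V_g = 0
With fR = 1.19×10⁻⁴ × 1212×10³ m = 145 m/s:
V = [−fR + √((fR)² + 4 fR V_g)]/2 = [−145 + √(145² + 4×145×3.77)]/2 = 3.68 m/s
Subgeostrophic (V < V_g = 3.77 m/s), as expected around a low.

3.68 m/s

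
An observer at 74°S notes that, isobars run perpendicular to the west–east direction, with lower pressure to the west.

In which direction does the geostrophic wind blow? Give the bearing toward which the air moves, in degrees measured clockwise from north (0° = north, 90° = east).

180°

The pressure-gradient force points toward the west (bearing 270°).
Geostrophic balance: in the Southern Hemisphere the Coriolis force deflects motion to the left, so the geostrophic wind blows 90° to the left of the pressure-gradient force (low pressure on the right).
Rotating 270° by 90° counterclockwise gives 180° — the wind blows toward the south.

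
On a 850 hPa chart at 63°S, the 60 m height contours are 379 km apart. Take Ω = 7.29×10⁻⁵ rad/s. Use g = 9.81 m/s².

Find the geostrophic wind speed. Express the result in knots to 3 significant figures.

23.2 knots

Coriolis parameter at 63°S:
f = 2Ω sin φ = 2 × 7.29×10⁻⁵ × sin 63° = 1.30×10⁻⁴ s⁻¹
Height gradient: |∂Z/∂n| = 60 m / 379000 m = 1.58×10⁻⁴
On a pressure surface, geostrophic balance gives V_g = (g/f)|∂Z/∂n|:
V_g = 9.81 × 1.58×10⁻⁴ / 1.30×10⁻⁴ = 12.0 m/s
Converting: 12.0 m/s × 1.944 = 23.2 knots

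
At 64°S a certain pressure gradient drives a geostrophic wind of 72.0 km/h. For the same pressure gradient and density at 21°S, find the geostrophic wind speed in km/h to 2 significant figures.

180 km/h

With the same pressure gradient and density, V_g ∝ 1/f ∝ 1/sin φ.
V₂ = V₁ · sin φ₁ / sin φ₂ = 72.0 × sin 64° / sin 21°
V₂ = 72.0 × 0.8988/0.3584 = 180 km/h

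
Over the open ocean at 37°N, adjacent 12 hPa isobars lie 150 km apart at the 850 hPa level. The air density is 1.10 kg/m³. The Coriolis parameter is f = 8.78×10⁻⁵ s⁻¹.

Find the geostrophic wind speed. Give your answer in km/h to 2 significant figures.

300 km/h

Pressure gradient: |∂P/∂n| = 1200 Pa / 150000 m = 8.00×10⁻³ Pa/m
Geostrophic balance (pressure-gradient force = Coriolis force):
V_g = (1/(fρ)) |∂P/∂n| = 8.00×10⁻³ / (8.78×10⁻⁵ × 1.10) = 82.8 m/s
Converting: 82.8 m/s × 3.6 = 300 km/h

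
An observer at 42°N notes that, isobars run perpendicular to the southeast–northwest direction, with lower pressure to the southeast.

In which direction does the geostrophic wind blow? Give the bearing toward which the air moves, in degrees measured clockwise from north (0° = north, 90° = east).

The pressure-gradient force points toward the southeast (bearing 135°).
Geostrophic balance: in the Northern Hemisphere the Coriolis force deflects motion to the right, so the geostrophic wind blows 90° to the right of the pressure-gradient force (low pressure on the left).
Rotating 135° by 90° clockwise gives 225° — the wind blows toward the southwest.

225°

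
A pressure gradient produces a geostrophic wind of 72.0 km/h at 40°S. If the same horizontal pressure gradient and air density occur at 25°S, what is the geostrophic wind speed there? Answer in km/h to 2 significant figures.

With the same pressure gradient and density, V_g ∝ 1/f ∝ 1/sin φ.
V₂ = V₁ · sin φ₁ / sin φ₂ = 72.0 × sin 40° / sin 25°
V₂ = 72.0 × 0.6428/0.4226 = 110 km/h

110 km/h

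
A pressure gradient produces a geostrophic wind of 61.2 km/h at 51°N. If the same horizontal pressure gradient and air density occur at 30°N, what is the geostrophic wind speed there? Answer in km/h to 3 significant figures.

95.1 km/h

With the same pressure gradient and density, V_g ∝ 1/f ∝ 1/sin φ.
V₂ = V₁ · sin φ₁ / sin φ₂ = 61.2 × sin 51° / sin 30°
V₂ = 61.2 × 0.7771/0.5000 = 95.1 km/h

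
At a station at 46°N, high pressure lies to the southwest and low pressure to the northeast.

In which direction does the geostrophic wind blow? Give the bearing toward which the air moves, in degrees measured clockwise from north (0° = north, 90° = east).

135°

The pressure-gradient force points toward the northeast (bearing 045°).
Geostrophic balance: in the Northern Hemisphere the Coriolis force deflects motion to the right, so the geostrophic wind blows 90° to the right of the pressure-gradient force (low pressure on the left).
Rotating 045° by 90° clockwise gives 135° — the wind blows toward the southeast.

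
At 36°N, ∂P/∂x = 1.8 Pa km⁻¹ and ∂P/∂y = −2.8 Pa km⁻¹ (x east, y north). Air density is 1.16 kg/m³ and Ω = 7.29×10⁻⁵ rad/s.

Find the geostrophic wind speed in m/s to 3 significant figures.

Coriolis parameter at 36°N:
f = 2Ω sin φ = 2 × 7.29×10⁻⁵ × sin 36° = 8.57×10⁻⁵ s⁻¹
Component geostrophic relations (x east, y north):
u_g = −(1/(fρ)) ∂P/∂y,  v_g = (1/(fρ)) ∂P/∂x
u_g = −(−2.8×10⁻³)/(8.57×10⁻⁵ × 1.16) = 28.2 m/s;  v_g = (1.8×10⁻³)/(8.57×10⁻⁵ × 1.16) = 18.1 m/s
|V_g| = √(u_g² + v_g²) = 33.5 m/s

33.5 m/s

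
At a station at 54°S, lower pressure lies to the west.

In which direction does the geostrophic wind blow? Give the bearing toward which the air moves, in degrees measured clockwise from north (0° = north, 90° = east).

180°

The pressure-gradient force points toward the west (bearing 270°).
Geostrophic balance: in the Southern Hemisphere the Coriolis force deflects motion to the left, so the geostrophic wind blows 90° to the left of the pressure-gradient force (low pressure on the right).
Rotating 270° by 90° counterclockwise gives 180° — the wind blows toward the south.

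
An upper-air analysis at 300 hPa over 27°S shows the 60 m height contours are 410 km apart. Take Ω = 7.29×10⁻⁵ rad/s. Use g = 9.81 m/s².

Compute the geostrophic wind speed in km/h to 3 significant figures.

78.1 km/h

Coriolis parameter at 27°S:
f = 2Ω sin φ = 2 × 7.29×10⁻⁵ × sin 27° = 6.62×10⁻⁵ s⁻¹
Height gradient: |∂Z/∂n| = 60 m / 410000 m = 1.46×10⁻⁴
On a pressure surface, geostrophic balance gives V_g = (g/f)|∂Z/∂n|:
V_g = 9.81 × 1.46×10⁻⁴ / 6.62×10⁻⁵ = 21.7 m/s
Converting: 21.7 m/s × 3.6 = 78.1 km/h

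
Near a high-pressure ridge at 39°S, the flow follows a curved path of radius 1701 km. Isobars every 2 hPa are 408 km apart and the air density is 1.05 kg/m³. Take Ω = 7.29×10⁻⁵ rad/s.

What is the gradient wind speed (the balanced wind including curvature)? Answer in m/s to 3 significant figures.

Coriolis parameter at 39°S:
f = 2Ω sin φ = 2 × 7.29×10⁻⁵ × sin 39° = 9.18×10⁻⁵ s⁻¹
Pressure gradient: |∂P/∂n| = 200 Pa / 408000 m = 4.90×10⁻⁴ Pa/m
Geostrophic speed: V_g = |∂P/∂n|/(fρ) = 4.90×10⁻⁴/(9.18×10⁻⁵ × 1.05) = 5.09 m/s
Around a high, pressure-gradient force acts outward with centrifugal, so Coriolis balances both:
fV = (1/ρ)|∂P/∂n| + V²/R  →  V² − fR·V + fR·V_g = 0
With fR = 9.18×10⁻⁵ × 1701×10³ m = 156 m/s:
V = [fR − √((fR)² − 4 fR V_g)]/2 = [156 − √(156² − 4×156×5.09)]/2 = 5.27 m/s
Supergeostrophic (V > V_g = 5.09 m/s), as expected around a high.

5.27 m/s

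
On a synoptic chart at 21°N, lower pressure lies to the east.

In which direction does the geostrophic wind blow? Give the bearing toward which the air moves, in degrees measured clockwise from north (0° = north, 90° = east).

The pressure-gradient force points toward the east (bearing 090°).
Geostrophic balance: in the Northern Hemisphere the Coriolis force deflects motion to the right, so the geostrophic wind blows 90° to the right of the pressure-gradient force (low pressure on the left).
Rotating 090° by 90° clockwise gives 180° — the wind blows toward the south.

180°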